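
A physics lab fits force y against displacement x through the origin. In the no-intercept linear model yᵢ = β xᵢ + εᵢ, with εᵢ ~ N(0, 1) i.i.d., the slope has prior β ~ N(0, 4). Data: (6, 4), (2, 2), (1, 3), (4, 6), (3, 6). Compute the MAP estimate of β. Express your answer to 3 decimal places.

log p(β | y) = −Σ(yᵢ − βxᵢ)²/(2·1) − β²/(2·4) + const.
Setting the derivative to zero: Σxᵢ(yᵢ − βxᵢ)/1 − β/4 = 0, so β = Σxᵢyᵢ / (Σxᵢ² + σ²/τ²).
Σxᵢyᵢ = 6·4 + 2·2 + 1·3 + 4·6 + 3·6 = 73; Σxᵢ² = 66; σ²/τ² = 0.25.
β̂_MAP = 73 / (66 + 0.25) = 73/66.25 ≈ 1.102.

β̂_MAP = 1.102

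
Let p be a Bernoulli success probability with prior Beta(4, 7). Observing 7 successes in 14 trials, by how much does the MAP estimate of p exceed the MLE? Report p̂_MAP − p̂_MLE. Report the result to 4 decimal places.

MAP − MLE = -0.0652

Posterior is Beta(11, 14); MAP = (11−1)/(25−2) = 10/23 ≈ 0.43478.
MLE ignores the prior: p̂_MLE = k/n = 7/14 ≈ 0.50000.
Difference = 10/23 − 7/14 = -3/46 ≈ -0.0652.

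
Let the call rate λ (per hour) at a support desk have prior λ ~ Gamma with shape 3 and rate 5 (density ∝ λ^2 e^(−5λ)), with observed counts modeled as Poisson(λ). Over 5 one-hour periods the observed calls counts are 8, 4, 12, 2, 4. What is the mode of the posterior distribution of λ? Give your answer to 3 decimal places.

λ̂_MAP = 3.200

Σxᵢ = 8+4+12+2+4 = 30, with n = 5.
Posterior ∝ λ^2e^(−5λ) · λ^30e^(−5λ) = λ^32e^(−10λ), i.e. Gamma(shape=33, rate=10).
The mode of a Gamma(a, b) with a ≥ 1 (shape–rate) is (a−1)/b = 32/10 ≈ 3.200.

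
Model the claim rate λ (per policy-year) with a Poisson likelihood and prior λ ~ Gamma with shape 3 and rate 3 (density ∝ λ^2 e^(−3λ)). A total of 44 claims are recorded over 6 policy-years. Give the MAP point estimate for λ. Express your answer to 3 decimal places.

λ̂_MAP = 5.111

Σxᵢ = 44, n = 6.
Posterior ∝ λ^2e^(−3λ) · λ^44e^(−6λ) = λ^46e^(−9λ), i.e. Gamma(shape=47, rate=9).
The mode of a Gamma(a, b) with a ≥ 1 (shape–rate) is (a−1)/b = 46/9 ≈ 5.111.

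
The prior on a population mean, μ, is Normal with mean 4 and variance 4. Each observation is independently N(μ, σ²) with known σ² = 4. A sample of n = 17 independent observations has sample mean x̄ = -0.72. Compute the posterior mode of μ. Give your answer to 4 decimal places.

n = 17, x̄ = -0.72.
For a Normal prior and Normal likelihood with known variance, the posterior is Normal; its mode equals its mean, the precision-weighted average.
Prior precision 1/σ₀² = 1/4 = 0.25; data precision n/σ² = 17/4 = 4.25.
μ̂ = (0.25·4 + 4.25·(-0.72)) / (0.25 + 4.25) = (-2.06)/4.5 = -103/225 ≈ -0.4578.

μ̂_MAP = -0.4578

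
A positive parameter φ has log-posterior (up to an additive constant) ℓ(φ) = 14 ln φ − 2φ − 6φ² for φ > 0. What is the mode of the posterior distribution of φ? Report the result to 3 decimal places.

φ̂_MAP = 1.000

ℓ'(φ) = 14/φ − 2 − 12φ. Setting this to zero and multiplying by φ: 12φ² + 2φ − 14 = 0.
φ = (−2 + √(2² + 4·12·14)) / (2·12) = (−2 + √676) / 24 = (−2 + 26)/24 = 1.
ℓ''(φ) = −14/φ² − 12 < 0, confirming a maximum.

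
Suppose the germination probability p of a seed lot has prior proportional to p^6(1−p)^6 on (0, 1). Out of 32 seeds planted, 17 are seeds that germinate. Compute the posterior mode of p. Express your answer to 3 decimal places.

The prior density ∝ p^6(1−p)^6 is the kernel of Beta(7, 7).
Data: 17 successes in 32 trials. The binomial likelihood contributes p^17(1−p)^15, so the posterior is Beta(7+17, 7+15) = Beta(24, 22).
For Beta(a, b) with a, b > 1 the mode is (a−1)/(a+b−2) = 23/44 ≈ 0.523.

p̂_MAP = 0.523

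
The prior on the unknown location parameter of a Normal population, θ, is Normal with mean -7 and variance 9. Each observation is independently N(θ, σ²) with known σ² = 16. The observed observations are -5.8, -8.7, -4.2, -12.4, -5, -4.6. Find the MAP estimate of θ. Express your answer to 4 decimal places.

n = 6; x̄ = ((-5.8) + (-8.7) + (-4.2) + (-12.4) + (-5) + (-4.6))/6 = -40.7/6 = -407/60 ≈ -6.7833.
For a Normal prior and Normal likelihood with known variance, the posterior is Normal; its mode equals its mean, the precision-weighted average.
Prior precision 1/σ₀² = 1/9; data precision n/σ² = 6/16 = 0.375.
θ̂ = ((1/9)·(-7) + 0.375·(-407/60)) / (1/9 + 0.375) = (-4783/1440)/(35/72) = -4783/700 ≈ -6.8329.

θ̂_MAP = -6.8329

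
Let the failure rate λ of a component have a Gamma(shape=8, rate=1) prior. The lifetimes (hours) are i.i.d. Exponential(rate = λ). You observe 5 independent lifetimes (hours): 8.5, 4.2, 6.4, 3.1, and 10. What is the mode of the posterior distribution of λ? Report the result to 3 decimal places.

λ̂_MAP = 0.361

The Exponential(rate=λ) likelihood is ∝ λ^n e^(−λΣtᵢ). Here n = 5 and Σtᵢ = 8.5 + 4.2 + 6.4 + 3.1 + 10 = 32.2.
Posterior ∝ λ^7e^(−1λ) · λ^5e^(−32.2λ) = λ^12e^(−33.2λ), i.e. Gamma(13, 33.2).
Mode = (a−1)/b = 12/33.2 ≈ 0.361.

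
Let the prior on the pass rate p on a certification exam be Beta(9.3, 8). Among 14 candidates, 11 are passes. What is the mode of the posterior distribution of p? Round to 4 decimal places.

Prior: Beta(9.3, 8).
Data: 11 successes in 14 trials. The binomial likelihood contributes p^11(1−p)^3, so the posterior is Beta(9.3+11, 8+3) = Beta(20.3, 11).
For Beta(a, b) with a, b > 1 the mode is (a−1)/(a+b−2) = 19.3/29.3 ≈ 0.6587.

p̂_MAP = 0.6587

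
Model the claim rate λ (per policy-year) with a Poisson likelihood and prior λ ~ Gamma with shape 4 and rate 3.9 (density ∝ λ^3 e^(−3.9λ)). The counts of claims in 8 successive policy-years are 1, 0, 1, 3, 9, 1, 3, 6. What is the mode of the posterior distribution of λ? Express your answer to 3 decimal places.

λ̂_MAP = 2.269

Σxᵢ = 1+0+1+3+9+1+3+6 = 24, with n = 8.
Posterior ∝ λ^3e^(−3.9λ) · λ^24e^(−8λ) = λ^27e^(−11.9λ), i.e. Gamma(shape=28, rate=11.9).
The mode of a Gamma(a, b) with a ≥ 1 (shape–rate) is (a−1)/b = 27/11.9 ≈ 2.269.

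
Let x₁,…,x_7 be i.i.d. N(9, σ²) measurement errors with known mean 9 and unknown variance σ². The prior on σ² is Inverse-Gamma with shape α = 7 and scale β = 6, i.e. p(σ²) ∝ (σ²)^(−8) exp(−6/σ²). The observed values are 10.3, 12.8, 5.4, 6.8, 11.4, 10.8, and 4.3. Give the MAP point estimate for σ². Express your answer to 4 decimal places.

Sum of squared deviations about the known mean: SS = (10.3−9)² + (12.8−9)² + (5.4−9)² + (6.8−9)² + (11.4−9)² + (10.8−9)² + (4.3−9)² = 65.02.
The Normal likelihood contributes (σ²)^(−n/2) exp(−SS/(2σ²)), so the posterior is Inverse-Gamma(α + n/2, β + SS/2) = Inverse-Gamma(10.5, 38.51).
The mode of Inverse-Gamma(a, b) is b/(a+1) = 38.51/11.5 ≈ 3.3487.

σ̂²_MAP = 3.3487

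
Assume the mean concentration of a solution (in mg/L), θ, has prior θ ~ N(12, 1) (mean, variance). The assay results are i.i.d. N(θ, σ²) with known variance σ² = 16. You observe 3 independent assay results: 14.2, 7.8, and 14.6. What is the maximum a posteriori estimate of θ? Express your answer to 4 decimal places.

θ̂_MAP = 12.0316

n = 3; x̄ = (14.2 + 7.8 + 14.6)/3 = 36.6/3 = 12.2.
For a Normal prior and Normal likelihood with known variance, the posterior is Normal; its mode equals its mean, the precision-weighted average.
Prior precision 1/σ₀² = 1/1 = 1; data precision n/σ² = 3/16 = 0.1875.
θ̂ = (1·12 + 0.1875·12.2) / (1 + 0.1875) = 14.2875/1.1875 = 1143/95 ≈ 12.0316.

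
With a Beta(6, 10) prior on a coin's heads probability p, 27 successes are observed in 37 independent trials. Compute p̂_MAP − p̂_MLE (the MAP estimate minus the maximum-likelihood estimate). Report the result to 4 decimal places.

Posterior is Beta(33, 20); MAP = (33−1)/(53−2) = 32/51 ≈ 0.62745.
MLE ignores the prior: p̂_MLE = k/n = 27/37 ≈ 0.72973.
Difference = 32/51 − 27/37 = -193/1887 ≈ -0.1023.

MAP − MLE = -0.1023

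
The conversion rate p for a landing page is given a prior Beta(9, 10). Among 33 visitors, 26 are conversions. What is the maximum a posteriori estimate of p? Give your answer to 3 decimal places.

Prior: Beta(9, 10).
Data: 26 successes in 33 trials. The binomial likelihood contributes p^26(1−p)^7, so the posterior is Beta(9+26, 10+7) = Beta(35, 17).
For Beta(a, b) with a, b > 1 the mode is (a−1)/(a+b−2) = 34/50 ≈ 0.680.

p̂_MAP = 0.680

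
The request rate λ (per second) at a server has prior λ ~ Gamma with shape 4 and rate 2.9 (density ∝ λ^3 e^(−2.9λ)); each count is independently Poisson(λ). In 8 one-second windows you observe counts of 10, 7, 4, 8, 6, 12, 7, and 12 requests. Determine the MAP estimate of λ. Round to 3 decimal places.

Σxᵢ = 10+7+4+8+6+12+7+12 = 66, with n = 8.
Posterior ∝ λ^3e^(−2.9λ) · λ^66e^(−8λ) = λ^69e^(−10.9λ), i.e. Gamma(shape=70, rate=10.9).
The mode of a Gamma(a, b) with a ≥ 1 (shape–rate) is (a−1)/b = 69/10.9 ≈ 6.330.

λ̂_MAP = 6.330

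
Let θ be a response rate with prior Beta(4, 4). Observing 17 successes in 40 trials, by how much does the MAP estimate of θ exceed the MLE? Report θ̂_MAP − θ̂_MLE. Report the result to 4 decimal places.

MAP − MLE = 0.0098

Posterior is Beta(21, 27); MAP = (21−1)/(48−2) = 20/46 ≈ 0.43478.
MLE ignores the prior: θ̂_MLE = k/n = 17/40 ≈ 0.42500.
Difference = 20/46 − 17/40 = 9/920 ≈ 0.0098.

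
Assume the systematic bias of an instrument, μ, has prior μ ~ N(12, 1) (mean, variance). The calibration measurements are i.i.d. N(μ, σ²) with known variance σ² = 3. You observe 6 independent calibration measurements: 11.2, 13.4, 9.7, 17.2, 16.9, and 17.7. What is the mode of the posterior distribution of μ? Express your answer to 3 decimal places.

μ̂_MAP = 13.567

n = 6; x̄ = (11.2 + 13.4 + 9.7 + 17.2 + 16.9 + 17.7)/6 = 86.1/6 = 14.35.
For a Normal prior and Normal likelihood with known variance, the posterior is Normal; its mode equals its mean, the precision-weighted average.
Prior precision 1/σ₀² = 1/1 = 1; data precision n/σ² = 6/3 = 2.
μ̂ = (1·12 + 2·14.35) / (1 + 2) = 40.7/3 = 407/30 ≈ 13.567.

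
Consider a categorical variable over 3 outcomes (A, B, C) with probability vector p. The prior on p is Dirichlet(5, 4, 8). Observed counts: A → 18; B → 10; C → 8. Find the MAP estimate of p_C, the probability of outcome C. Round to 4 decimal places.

MAP estimate of p_C = 0.3000

The posterior is Dirichlet(αᵢ + nᵢ) = Dirichlet(23, 14, 16).
For a Dirichlet(a₁,…,a_K) with all aᵢ > 1, the mode has j-th component (aⱼ − 1)/(Σaᵢ − K).
Here Σaᵢ = 53 and K = 3, so p_C = (16 − 1)/(53 − 3) = 15/50 ≈ 0.3000.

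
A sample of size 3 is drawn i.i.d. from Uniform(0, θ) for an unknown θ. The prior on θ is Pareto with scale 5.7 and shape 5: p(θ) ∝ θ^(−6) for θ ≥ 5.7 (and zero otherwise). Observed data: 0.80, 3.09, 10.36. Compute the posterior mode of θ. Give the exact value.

θ̂_MAP = 10.36

The Uniform(0, θ) likelihood is θ^(−n) for θ ≥ max(xᵢ), zero otherwise. Here max(xᵢ) = 10.36.
Posterior ∝ θ^(−6) · θ^(−3) = θ^(−9) on θ ≥ max(5.7, 10.36) = 10.36.
This density is strictly decreasing in θ, so the posterior mode lies at the lower boundary of the support.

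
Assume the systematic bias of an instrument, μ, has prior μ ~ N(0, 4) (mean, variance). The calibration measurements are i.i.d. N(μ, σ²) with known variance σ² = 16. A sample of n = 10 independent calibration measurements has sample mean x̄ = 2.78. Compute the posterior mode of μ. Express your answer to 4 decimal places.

μ̂_MAP = 1.9857

n = 10, x̄ = 2.78.
For a Normal prior and Normal likelihood with known variance, the posterior is Normal; its mode equals its mean, the precision-weighted average.
Prior precision 1/σ₀² = 1/4 = 0.25; data precision n/σ² = 10/16 = 0.625.
μ̂ = (0.25·0 + 0.625·2.78) / (0.25 + 0.625) = 1.7375/0.875 = 139/70 ≈ 1.9857.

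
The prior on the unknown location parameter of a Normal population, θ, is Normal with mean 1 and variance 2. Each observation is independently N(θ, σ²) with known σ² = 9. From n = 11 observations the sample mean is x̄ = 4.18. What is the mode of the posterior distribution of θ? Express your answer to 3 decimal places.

θ̂_MAP = 3.257

n = 11, x̄ = 4.18.
For a Normal prior and Normal likelihood with known variance, the posterior is Normal; its mode equals its mean, the precision-weighted average.
Prior precision 1/σ₀² = 1/2 = 0.5; data precision n/σ² = 11/9.
θ̂ = (0.5·1 + (11/9)·4.18) / (0.5 + 11/9) = (1262/225)/(31/18) = 2524/775 ≈ 3.257.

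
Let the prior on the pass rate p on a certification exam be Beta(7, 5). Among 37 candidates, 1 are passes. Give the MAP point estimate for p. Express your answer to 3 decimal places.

p̂_MAP = 0.149

Prior: Beta(7, 5).
Data: 1 success in 37 trials. The binomial likelihood contributes p(1−p)^36, so the posterior is Beta(7+1, 5+36) = Beta(8, 41).
For Beta(a, b) with a, b > 1 the mode is (a−1)/(a+b−2) = 7/47 ≈ 0.149.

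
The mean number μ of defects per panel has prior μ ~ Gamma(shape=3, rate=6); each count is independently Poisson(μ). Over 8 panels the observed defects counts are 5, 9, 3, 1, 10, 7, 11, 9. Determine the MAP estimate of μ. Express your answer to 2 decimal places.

μ̂_MAP = 4.07

Σxᵢ = 5+9+3+1+10+7+11+9 = 55, with n = 8.
Posterior ∝ μ^2e^(−6μ) · μ^55e^(−8μ) = μ^57e^(−14μ), i.e. Gamma(shape=58, rate=14).
The mode of a Gamma(a, b) with a ≥ 1 (shape–rate) is (a−1)/b = 57/14 ≈ 4.07.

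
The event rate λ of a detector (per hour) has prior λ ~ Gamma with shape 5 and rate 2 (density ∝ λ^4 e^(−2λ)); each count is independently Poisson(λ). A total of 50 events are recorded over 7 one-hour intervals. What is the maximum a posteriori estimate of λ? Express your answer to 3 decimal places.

λ̂_MAP = 6.000

Σxᵢ = 50, n = 7.
Posterior ∝ λ^4e^(−2λ) · λ^50e^(−7λ) = λ^54e^(−9λ), i.e. Gamma(shape=55, rate=9).
The mode of a Gamma(a, b) with a ≥ 1 (shape–rate) is (a−1)/b = 54/9 ≈ 6.000.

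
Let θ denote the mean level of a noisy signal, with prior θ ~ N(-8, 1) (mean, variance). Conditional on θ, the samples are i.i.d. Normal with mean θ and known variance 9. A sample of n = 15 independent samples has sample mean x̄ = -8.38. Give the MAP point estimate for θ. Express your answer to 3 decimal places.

θ̂_MAP = -8.238

n = 15, x̄ = -8.38.
For a Normal prior and Normal likelihood with known variance, the posterior is Normal; its mode equals its mean, the precision-weighted average.
Prior precision 1/σ₀² = 1/1 = 1; data precision n/σ² = 15/9 = 5/3.
θ̂ = (1·(-8) + (5/3)·(-8.38)) / (1 + 5/3) = (-659/30)/(8/3) = -8.2375 ≈ -8.238.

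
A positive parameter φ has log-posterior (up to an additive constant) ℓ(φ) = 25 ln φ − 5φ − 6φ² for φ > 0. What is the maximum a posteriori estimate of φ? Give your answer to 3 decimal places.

φ̂_MAP = 1.250

ℓ'(φ) = 25/φ − 5 − 12φ. Setting this to zero and multiplying by φ: 12φ² + 5φ − 25 = 0.
φ = (−5 + √(5² + 4·12·25)) / (2·12) = (−5 + √1225) / 24 = (−5 + 35)/24 = 5/4.
ℓ''(φ) = −25/φ² − 12 < 0, confirming a maximum.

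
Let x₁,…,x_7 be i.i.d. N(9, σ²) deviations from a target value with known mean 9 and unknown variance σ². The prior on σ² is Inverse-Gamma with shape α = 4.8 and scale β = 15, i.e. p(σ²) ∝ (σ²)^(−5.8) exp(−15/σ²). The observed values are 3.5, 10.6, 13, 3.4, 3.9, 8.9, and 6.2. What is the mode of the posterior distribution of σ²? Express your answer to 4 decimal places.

σ̂²_MAP = 7.7435

Sum of squared deviations about the known mean: SS = (3.5−9)² + (10.6−9)² + (13−9)² + (3.4−9)² + (3.9−9)² + (8.9−9)² + (6.2−9)² = 114.03.
The Normal likelihood contributes (σ²)^(−n/2) exp(−SS/(2σ²)), so the posterior is Inverse-Gamma(α + n/2, β + SS/2) = Inverse-Gamma(8.3, 72.015).
The mode of Inverse-Gamma(a, b) is b/(a+1) = 72.015/9.3 ≈ 7.7435.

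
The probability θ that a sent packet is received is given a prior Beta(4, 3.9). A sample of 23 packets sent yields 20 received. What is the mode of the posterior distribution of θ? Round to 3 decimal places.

Prior: Beta(4, 3.9).
Data: 20 successes in 23 trials. The binomial likelihood contributes θ^20(1−θ)^3, so the posterior is Beta(4+20, 3.9+3) = Beta(24, 6.9).
For Beta(a, b) with a, b > 1 the mode is (a−1)/(a+b−2) = 23/28.9 ≈ 0.796.

θ̂_MAP = 0.796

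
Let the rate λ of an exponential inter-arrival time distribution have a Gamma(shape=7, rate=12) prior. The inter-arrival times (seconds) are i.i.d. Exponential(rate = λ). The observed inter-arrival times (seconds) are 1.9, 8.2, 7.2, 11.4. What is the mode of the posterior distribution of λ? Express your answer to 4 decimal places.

The Exponential(rate=λ) likelihood is ∝ λ^n e^(−λΣtᵢ). Here n = 4 and Σtᵢ = 1.9 + 8.2 + 7.2 + 11.4 = 28.7.
Posterior ∝ λ^6e^(−12λ) · λ^4e^(−28.7λ) = λ^10e^(−40.7λ), i.e. Gamma(11, 40.7).
Mode = (a−1)/b = 10/40.7 ≈ 0.2457.

λ̂_MAP = 0.2457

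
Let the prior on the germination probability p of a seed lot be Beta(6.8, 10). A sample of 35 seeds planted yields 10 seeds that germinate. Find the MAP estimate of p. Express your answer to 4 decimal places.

p̂_MAP = 0.3173

Prior: Beta(6.8, 10).
Data: 10 successes in 35 trials. The binomial likelihood contributes p^10(1−p)^25, so the posterior is Beta(6.8+10, 10+25) = Beta(16.8, 35).
For Beta(a, b) with a, b > 1 the mode is (a−1)/(a+b−2) = 15.8/49.8 ≈ 0.3173.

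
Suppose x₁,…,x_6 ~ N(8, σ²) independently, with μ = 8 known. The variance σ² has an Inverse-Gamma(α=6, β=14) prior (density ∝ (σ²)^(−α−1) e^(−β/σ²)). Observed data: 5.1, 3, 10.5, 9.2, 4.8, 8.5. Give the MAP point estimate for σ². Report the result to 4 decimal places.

Sum of squared deviations about the known mean: SS = (5.1−8)² + (3−8)² + (10.5−8)² + (9.2−8)² + (4.8−8)² + (8.5−8)² = 51.59.
The Normal likelihood contributes (σ²)^(−n/2) exp(−SS/(2σ²)), so the posterior is Inverse-Gamma(α + n/2, β + SS/2) = Inverse-Gamma(9, 39.795).
The mode of Inverse-Gamma(a, b) is b/(a+1) = 39.795/10 ≈ 3.9795.

σ̂²_MAP = 3.9795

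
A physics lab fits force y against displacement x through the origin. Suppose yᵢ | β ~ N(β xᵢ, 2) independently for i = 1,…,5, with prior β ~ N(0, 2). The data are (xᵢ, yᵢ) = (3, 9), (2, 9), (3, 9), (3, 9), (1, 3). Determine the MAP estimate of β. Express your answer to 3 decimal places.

log p(β | y) = −Σ(yᵢ − βxᵢ)²/(2·2) − β²/(2·2) + const.
Setting the derivative to zero: Σxᵢ(yᵢ − βxᵢ)/2 − β/2 = 0, so β = Σxᵢyᵢ / (Σxᵢ² + σ²/τ²).
Σxᵢyᵢ = 3·9 + 2·9 + 3·9 + 3·9 + 1·3 = 102; Σxᵢ² = 32; σ²/τ² = 1.
β̂_MAP = 102 / (32 + 1) = 102/33 ≈ 3.091.

β̂_MAP = 3.091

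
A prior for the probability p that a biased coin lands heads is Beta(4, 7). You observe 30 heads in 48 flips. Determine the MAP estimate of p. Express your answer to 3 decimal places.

p̂_MAP = 0.579

Prior: Beta(4, 7).
Data: 30 successes in 48 trials. The binomial likelihood contributes p^30(1−p)^18, so the posterior is Beta(4+30, 7+18) = Beta(34, 25).
For Beta(a, b) with a, b > 1 the mode is (a−1)/(a+b−2) = 33/57 ≈ 0.579.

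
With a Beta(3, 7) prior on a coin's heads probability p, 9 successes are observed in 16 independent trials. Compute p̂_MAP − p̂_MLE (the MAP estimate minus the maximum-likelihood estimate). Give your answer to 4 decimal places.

Posterior is Beta(12, 14); MAP = (12−1)/(26−2) = 11/24 ≈ 0.45833.
MLE ignores the prior: p̂_MLE = k/n = 9/16 ≈ 0.56250.
Difference = 11/24 − 9/16 = -5/48 ≈ -0.1042.

MAP − MLE = -0.1042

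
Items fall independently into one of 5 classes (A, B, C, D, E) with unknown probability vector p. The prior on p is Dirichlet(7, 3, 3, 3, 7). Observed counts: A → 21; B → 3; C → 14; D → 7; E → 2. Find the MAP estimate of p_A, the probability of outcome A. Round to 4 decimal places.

The posterior is Dirichlet(αᵢ + nᵢ) = Dirichlet(28, 6, 17, 10, 9).
For a Dirichlet(a₁,…,a_K) with all aᵢ > 1, the mode has j-th component (aⱼ − 1)/(Σaᵢ − K).
Here Σaᵢ = 70 and K = 5, so p_A = (28 − 1)/(70 − 5) = 27/65 ≈ 0.4154.

MAP estimate of p_A = 0.4154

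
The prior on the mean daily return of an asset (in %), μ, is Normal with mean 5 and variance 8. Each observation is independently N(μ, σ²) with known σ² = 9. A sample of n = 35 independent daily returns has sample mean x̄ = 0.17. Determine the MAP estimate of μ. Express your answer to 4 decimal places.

n = 35, x̄ = 0.17.
For a Normal prior and Normal likelihood with known variance, the posterior is Normal; its mode equals its mean, the precision-weighted average.
Prior precision 1/σ₀² = 1/8 = 0.125; data precision n/σ² = 35/9.
μ̂ = (0.125·5 + (35/9)·0.17) / (0.125 + 35/9) = (463/360)/(289/72) = 463/1445 ≈ 0.3204.

μ̂_MAP = 0.3204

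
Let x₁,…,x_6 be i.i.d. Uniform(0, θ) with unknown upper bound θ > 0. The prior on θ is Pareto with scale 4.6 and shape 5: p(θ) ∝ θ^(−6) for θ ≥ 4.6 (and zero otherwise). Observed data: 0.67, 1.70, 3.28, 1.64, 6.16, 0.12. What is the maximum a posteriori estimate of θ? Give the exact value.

θ̂_MAP = 6.16

The Uniform(0, θ) likelihood is θ^(−n) for θ ≥ max(xᵢ), zero otherwise. Here max(xᵢ) = 6.16.
Posterior ∝ θ^(−6) · θ^(−6) = θ^(−12) on θ ≥ max(4.6, 6.16) = 6.16.
This density is strictly decreasing in θ, so the posterior mode lies at the lower boundary of the support.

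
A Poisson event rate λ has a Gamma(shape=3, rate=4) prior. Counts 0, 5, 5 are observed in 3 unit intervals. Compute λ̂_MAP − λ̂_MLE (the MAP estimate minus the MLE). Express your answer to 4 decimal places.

MAP − MLE = -1.6190

Σxᵢ = 10. Posterior is Gamma(13, 7); MAP = (13−1)/7 = 12/7 ≈ 1.71429.
MLE = x̄ = 10/3 ≈ 3.33333.
Difference = 12/7 − 10/3 = -34/21 ≈ -1.6190.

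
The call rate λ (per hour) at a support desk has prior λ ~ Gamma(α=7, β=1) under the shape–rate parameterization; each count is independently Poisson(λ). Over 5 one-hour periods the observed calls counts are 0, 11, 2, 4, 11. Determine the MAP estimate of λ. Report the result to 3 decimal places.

λ̂_MAP = 5.667

Σxᵢ = 0+11+2+4+11 = 28, with n = 5.
Posterior ∝ λ^6e^(−1λ) · λ^28e^(−5λ) = λ^34e^(−6λ), i.e. Gamma(shape=35, rate=6).
The mode of a Gamma(a, b) with a ≥ 1 (shape–rate) is (a−1)/b = 34/6 ≈ 5.667.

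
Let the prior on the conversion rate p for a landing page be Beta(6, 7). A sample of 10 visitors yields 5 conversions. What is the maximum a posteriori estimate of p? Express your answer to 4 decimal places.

p̂_MAP = 0.4762

Prior: Beta(6, 7).
Data: 5 successes in 10 trials. The binomial likelihood contributes p^5(1−p)^5, so the posterior is Beta(6+5, 7+5) = Beta(11, 12).
For Beta(a, b) with a, b > 1 the mode is (a−1)/(a+b−2) = 10/21 ≈ 0.4762.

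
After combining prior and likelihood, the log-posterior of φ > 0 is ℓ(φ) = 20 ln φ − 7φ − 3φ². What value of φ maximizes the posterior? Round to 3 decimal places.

ℓ'(φ) = 20/φ − 7 − 6φ. Setting this to zero and multiplying by φ: 6φ² + 7φ − 20 = 0.
φ = (−7 + √(7² + 4·6·20)) / (2·6) = (−7 + √529) / 12 = (−7 + 23)/12 = 4/3.
ℓ''(φ) = −20/φ² − 6 < 0, confirming a maximum.

φ̂_MAP = 1.333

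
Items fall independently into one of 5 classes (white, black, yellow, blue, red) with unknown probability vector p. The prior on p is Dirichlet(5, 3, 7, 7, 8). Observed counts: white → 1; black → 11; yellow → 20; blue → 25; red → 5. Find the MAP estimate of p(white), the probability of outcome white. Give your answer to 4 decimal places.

The posterior is Dirichlet(αᵢ + nᵢ) = Dirichlet(6, 14, 27, 32, 13).
For a Dirichlet(a₁,…,a_K) with all aᵢ > 1, the mode has j-th component (aⱼ − 1)/(Σaᵢ − K).
Here Σaᵢ = 92 and K = 5, so p(white) = (6 − 1)/(92 − 5) = 5/87 ≈ 0.0575.

MAP estimate of p(white) = 0.0575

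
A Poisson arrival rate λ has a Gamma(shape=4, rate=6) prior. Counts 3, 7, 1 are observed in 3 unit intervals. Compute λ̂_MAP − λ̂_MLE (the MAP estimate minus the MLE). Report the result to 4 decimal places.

Σxᵢ = 11. Posterior is Gamma(15, 9); MAP = (15−1)/9 = 14/9 ≈ 1.55556.
MLE = x̄ = 11/3 ≈ 3.66667.
Difference = 14/9 − 11/3 = -19/9 ≈ -2.1111.

MAP − MLE = -2.1111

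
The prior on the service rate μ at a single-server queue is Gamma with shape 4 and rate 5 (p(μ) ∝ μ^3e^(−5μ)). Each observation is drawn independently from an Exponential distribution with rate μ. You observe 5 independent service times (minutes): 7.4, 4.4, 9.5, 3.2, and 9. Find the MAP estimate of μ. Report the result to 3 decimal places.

The Exponential(rate=μ) likelihood is ∝ μ^n e^(−μΣtᵢ). Here n = 5 and Σtᵢ = 7.4 + 4.4 + 9.5 + 3.2 + 9 = 33.5.
Posterior ∝ μ^3e^(−5μ) · μ^5e^(−33.5μ) = μ^8e^(−38.5μ), i.e. Gamma(9, 38.5).
Mode = (a−1)/b = 8/38.5 ≈ 0.208.

μ̂_MAP = 0.208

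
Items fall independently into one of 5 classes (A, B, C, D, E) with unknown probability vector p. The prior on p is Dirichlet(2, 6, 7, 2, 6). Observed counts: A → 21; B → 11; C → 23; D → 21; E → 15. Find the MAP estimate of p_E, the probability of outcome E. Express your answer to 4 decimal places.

MAP estimate of p_E = 0.1835

The posterior is Dirichlet(αᵢ + nᵢ) = Dirichlet(23, 17, 30, 23, 21).
For a Dirichlet(a₁,…,a_K) with all aᵢ > 1, the mode has j-th component (aⱼ − 1)/(Σaᵢ − K).
Here Σaᵢ = 114 and K = 5, so p_E = (21 − 1)/(114 − 5) = 20/109 ≈ 0.1835.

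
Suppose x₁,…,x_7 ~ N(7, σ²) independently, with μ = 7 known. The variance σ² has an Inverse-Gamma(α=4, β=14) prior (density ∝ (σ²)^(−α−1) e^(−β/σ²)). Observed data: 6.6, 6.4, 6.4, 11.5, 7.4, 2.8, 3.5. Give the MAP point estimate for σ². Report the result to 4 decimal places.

σ̂²_MAP = 4.6576

Sum of squared deviations about the known mean: SS = (6.6−7)² + (6.4−7)² + (6.4−7)² + (11.5−7)² + (7.4−7)² + (2.8−7)² + (3.5−7)² = 51.18.
The Normal likelihood contributes (σ²)^(−n/2) exp(−SS/(2σ²)), so the posterior is Inverse-Gamma(α + n/2, β + SS/2) = Inverse-Gamma(7.5, 39.59).
The mode of Inverse-Gamma(a, b) is b/(a+1) = 39.59/8.5 ≈ 4.6576.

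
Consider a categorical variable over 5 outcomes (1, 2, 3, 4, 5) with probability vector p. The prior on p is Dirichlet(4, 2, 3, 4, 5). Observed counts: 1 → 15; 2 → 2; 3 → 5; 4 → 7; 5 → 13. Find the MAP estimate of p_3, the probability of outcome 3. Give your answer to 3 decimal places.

MAP estimate: 0.127

The posterior is Dirichlet(αᵢ + nᵢ) = Dirichlet(19, 4, 8, 11, 18).
For a Dirichlet(a₁,…,a_K) with all aᵢ > 1, the mode has j-th component (aⱼ − 1)/(Σaᵢ − K).
Here Σaᵢ = 60 and K = 5, so p_3 = (8 − 1)/(60 − 5) = 7/55 ≈ 0.127.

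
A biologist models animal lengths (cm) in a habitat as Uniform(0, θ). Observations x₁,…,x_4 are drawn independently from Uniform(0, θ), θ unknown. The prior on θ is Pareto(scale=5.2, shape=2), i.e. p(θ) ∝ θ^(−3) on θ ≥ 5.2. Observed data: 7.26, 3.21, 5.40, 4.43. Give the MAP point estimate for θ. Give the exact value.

θ̂_MAP = 7.26

The Uniform(0, θ) likelihood is θ^(−n) for θ ≥ max(xᵢ), zero otherwise. Here max(xᵢ) = 7.26.
Posterior ∝ θ^(−3) · θ^(−4) = θ^(−7) on θ ≥ max(5.2, 7.26) = 7.26.
This density is strictly decreasing in θ, so the posterior mode lies at the lower boundary of the support.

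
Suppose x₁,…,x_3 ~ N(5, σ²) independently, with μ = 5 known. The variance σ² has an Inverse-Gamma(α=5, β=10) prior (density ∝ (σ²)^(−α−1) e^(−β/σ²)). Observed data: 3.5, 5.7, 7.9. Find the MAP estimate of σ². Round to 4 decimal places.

Sum of squared deviations about the known mean: SS = (3.5−5)² + (5.7−5)² + (7.9−5)² = 11.15.
The Normal likelihood contributes (σ²)^(−n/2) exp(−SS/(2σ²)), so the posterior is Inverse-Gamma(α + n/2, β + SS/2) = Inverse-Gamma(6.5, 15.575).
The mode of Inverse-Gamma(a, b) is b/(a+1) = 15.575/7.5 ≈ 2.0767.

σ̂²_MAP = 2.0767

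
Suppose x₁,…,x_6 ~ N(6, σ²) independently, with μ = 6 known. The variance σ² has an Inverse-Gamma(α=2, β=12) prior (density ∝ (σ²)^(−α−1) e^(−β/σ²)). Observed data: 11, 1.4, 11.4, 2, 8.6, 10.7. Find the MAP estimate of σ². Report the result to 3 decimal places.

σ̂²_MAP = 12.014

Sum of squared deviations about the known mean: SS = (11−6)² + (1.4−6)² + (11.4−6)² + (2−6)² + (8.6−6)² + (10.7−6)² = 120.17.
The Normal likelihood contributes (σ²)^(−n/2) exp(−SS/(2σ²)), so the posterior is Inverse-Gamma(α + n/2, β + SS/2) = Inverse-Gamma(5, 72.085).
The mode of Inverse-Gamma(a, b) is b/(a+1) = 72.085/6 ≈ 12.014.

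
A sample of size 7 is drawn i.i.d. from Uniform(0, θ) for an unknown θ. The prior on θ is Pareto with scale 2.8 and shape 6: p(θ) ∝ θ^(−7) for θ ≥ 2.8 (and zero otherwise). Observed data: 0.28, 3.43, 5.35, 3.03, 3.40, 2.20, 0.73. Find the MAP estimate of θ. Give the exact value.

The Uniform(0, θ) likelihood is θ^(−n) for θ ≥ max(xᵢ), zero otherwise. Here max(xᵢ) = 5.35.
Posterior ∝ θ^(−7) · θ^(−7) = θ^(−14) on θ ≥ max(2.8, 5.35) = 5.35.
This density is strictly decreasing in θ, so the posterior mode lies at the lower boundary of the support.

θ̂_MAP = 5.35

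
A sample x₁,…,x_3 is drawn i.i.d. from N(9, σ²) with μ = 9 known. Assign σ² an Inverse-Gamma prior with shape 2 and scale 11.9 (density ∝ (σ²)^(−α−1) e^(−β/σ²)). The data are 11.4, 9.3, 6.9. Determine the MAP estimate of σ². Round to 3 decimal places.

σ̂²_MAP = 3.784

Sum of squared deviations about the known mean: SS = (11.4−9)² + (9.3−9)² + (6.9−9)² = 10.26.
The Normal likelihood contributes (σ²)^(−n/2) exp(−SS/(2σ²)), so the posterior is Inverse-Gamma(α + n/2, β + SS/2) = Inverse-Gamma(3.5, 17.03).
The mode of Inverse-Gamma(a, b) is b/(a+1) = 17.03/4.5 ≈ 3.784.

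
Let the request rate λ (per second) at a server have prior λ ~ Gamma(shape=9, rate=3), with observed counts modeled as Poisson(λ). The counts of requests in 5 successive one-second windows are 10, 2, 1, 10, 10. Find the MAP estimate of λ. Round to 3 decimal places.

Σxᵢ = 10+2+1+10+10 = 33, with n = 5.
Posterior ∝ λ^8e^(−3λ) · λ^33e^(−5λ) = λ^41e^(−8λ), i.e. Gamma(shape=42, rate=8).
The mode of a Gamma(a, b) with a ≥ 1 (shape–rate) is (a−1)/b = 41/8 ≈ 5.125.

λ̂_MAP = 5.125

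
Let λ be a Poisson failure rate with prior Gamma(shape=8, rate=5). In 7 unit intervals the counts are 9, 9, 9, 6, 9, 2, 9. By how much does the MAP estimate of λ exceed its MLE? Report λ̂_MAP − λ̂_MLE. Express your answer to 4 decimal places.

Σxᵢ = 53. Posterior is Gamma(61, 12); MAP = (61−1)/12 = 60/12 ≈ 5.00000.
MLE = x̄ = 53/7 ≈ 7.57143.
Difference = 60/12 − 53/7 = -18/7 ≈ -2.5714.

MAP − MLE = -2.5714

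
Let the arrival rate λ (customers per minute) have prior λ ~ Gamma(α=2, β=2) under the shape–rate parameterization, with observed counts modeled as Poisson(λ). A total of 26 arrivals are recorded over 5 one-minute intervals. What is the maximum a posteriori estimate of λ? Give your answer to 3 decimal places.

λ̂_MAP = 3.857

Σxᵢ = 26, n = 5.
Posterior ∝ λe^(−2λ) · λ^26e^(−5λ) = λ^27e^(−7λ), i.e. Gamma(shape=28, rate=7).
The mode of a Gamma(a, b) with a ≥ 1 (shape–rate) is (a−1)/b = 27/7 ≈ 3.857.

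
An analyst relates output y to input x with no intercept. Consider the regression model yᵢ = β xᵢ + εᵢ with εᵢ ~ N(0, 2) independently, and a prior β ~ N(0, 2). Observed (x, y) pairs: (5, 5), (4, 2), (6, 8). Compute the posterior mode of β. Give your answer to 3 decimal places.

β̂_MAP = 1.038

log p(β | y) = −Σ(yᵢ − βxᵢ)²/(2·2) − β²/(2·2) + const.
Setting the derivative to zero: Σxᵢ(yᵢ − βxᵢ)/2 − β/2 = 0, so β = Σxᵢyᵢ / (Σxᵢ² + σ²/τ²).
Σxᵢyᵢ = 5·5 + 4·2 + 6·8 = 81; Σxᵢ² = 77; σ²/τ² = 1.
β̂_MAP = 81 / (77 + 1) = 81/78 ≈ 1.038.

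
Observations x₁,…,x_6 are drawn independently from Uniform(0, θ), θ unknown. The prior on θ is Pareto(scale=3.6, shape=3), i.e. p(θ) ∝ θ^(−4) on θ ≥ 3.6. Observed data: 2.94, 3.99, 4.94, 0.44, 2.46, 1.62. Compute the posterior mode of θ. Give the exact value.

The Uniform(0, θ) likelihood is θ^(−n) for θ ≥ max(xᵢ), zero otherwise. Here max(xᵢ) = 4.94.
Posterior ∝ θ^(−4) · θ^(−6) = θ^(−10) on θ ≥ max(3.6, 4.94) = 4.94.
This density is strictly decreasing in θ, so the posterior mode lies at the lower boundary of the support.

θ̂_MAP = 4.94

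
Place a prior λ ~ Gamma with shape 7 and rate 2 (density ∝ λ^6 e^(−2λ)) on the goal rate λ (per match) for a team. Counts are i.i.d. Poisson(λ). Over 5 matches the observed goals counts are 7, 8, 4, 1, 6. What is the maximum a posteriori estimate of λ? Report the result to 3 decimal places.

Σxᵢ = 7+8+4+1+6 = 26, with n = 5.
Posterior ∝ λ^6e^(−2λ) · λ^26e^(−5λ) = λ^32e^(−7λ), i.e. Gamma(shape=33, rate=7).
The mode of a Gamma(a, b) with a ≥ 1 (shape–rate) is (a−1)/b = 32/7 ≈ 4.571.

λ̂_MAP = 4.571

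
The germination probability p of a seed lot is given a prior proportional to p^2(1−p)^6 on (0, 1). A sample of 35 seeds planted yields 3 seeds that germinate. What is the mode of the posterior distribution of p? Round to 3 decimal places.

The prior density ∝ p^2(1−p)^6 is the kernel of Beta(3, 7).
Data: 3 successes in 35 trials. The binomial likelihood contributes p^3(1−p)^32, so the posterior is Beta(3+3, 7+32) = Beta(6, 39).
For Beta(a, b) with a, b > 1 the mode is (a−1)/(a+b−2) = 5/43 ≈ 0.116.

p̂_MAP = 0.116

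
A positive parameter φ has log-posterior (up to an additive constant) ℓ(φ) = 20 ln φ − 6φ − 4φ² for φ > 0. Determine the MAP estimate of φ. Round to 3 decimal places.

ℓ'(φ) = 20/φ − 6 − 8φ. Setting this to zero and multiplying by φ: 8φ² + 6φ − 20 = 0.
φ = (−6 + √(6² + 4·8·20)) / (2·8) = (−6 + √676) / 16 = (−6 + 26)/16 = 5/4.
ℓ''(φ) = −20/φ² − 8 < 0, confirming a maximum.

φ̂_MAP = 1.250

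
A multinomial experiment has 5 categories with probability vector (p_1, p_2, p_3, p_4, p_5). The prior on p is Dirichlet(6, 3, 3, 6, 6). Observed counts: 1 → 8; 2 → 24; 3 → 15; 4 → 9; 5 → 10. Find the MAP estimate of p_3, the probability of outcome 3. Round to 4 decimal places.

The posterior is Dirichlet(αᵢ + nᵢ) = Dirichlet(14, 27, 18, 15, 16).
For a Dirichlet(a₁,…,a_K) with all aᵢ > 1, the mode has j-th component (aⱼ − 1)/(Σaᵢ − K).
Here Σaᵢ = 90 and K = 5, so p_3 = (18 − 1)/(90 − 5) = 17/85 ≈ 0.2000.

MAP estimate: 0.2000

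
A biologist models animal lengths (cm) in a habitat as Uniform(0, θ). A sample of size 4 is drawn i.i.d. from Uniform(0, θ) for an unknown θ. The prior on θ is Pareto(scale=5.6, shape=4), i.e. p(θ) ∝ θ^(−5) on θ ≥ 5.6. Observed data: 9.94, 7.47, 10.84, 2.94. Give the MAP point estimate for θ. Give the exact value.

θ̂_MAP = 10.84

The Uniform(0, θ) likelihood is θ^(−n) for θ ≥ max(xᵢ), zero otherwise. Here max(xᵢ) = 10.84.
Posterior ∝ θ^(−5) · θ^(−4) = θ^(−9) on θ ≥ max(5.6, 10.84) = 10.84.
This density is strictly decreasing in θ, so the posterior mode lies at the lower boundary of the support.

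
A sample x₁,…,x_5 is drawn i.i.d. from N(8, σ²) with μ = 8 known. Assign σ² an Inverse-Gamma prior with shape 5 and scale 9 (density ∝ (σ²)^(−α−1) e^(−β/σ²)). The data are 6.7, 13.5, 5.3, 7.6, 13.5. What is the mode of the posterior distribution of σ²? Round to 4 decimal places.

σ̂²_MAP = 5.1553

Sum of squared deviations about the known mean: SS = (6.7−8)² + (13.5−8)² + (5.3−8)² + (7.6−8)² + (13.5−8)² = 69.64.
The Normal likelihood contributes (σ²)^(−n/2) exp(−SS/(2σ²)), so the posterior is Inverse-Gamma(α + n/2, β + SS/2) = Inverse-Gamma(7.5, 43.82).
The mode of Inverse-Gamma(a, b) is b/(a+1) = 43.82/8.5 ≈ 5.1553.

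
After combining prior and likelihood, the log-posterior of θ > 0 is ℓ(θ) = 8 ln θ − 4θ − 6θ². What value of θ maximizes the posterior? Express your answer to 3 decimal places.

ℓ'(θ) = 8/θ − 4 − 12θ. Setting this to zero and multiplying by θ: 12θ² + 4θ − 8 = 0.
θ = (−4 + √(4² + 4·12·8)) / (2·12) = (−4 + √400) / 24 = (−4 + 20)/24 = 2/3.
ℓ''(θ) = −8/θ² − 12 < 0, confirming a maximum.

θ̂_MAP = 0.667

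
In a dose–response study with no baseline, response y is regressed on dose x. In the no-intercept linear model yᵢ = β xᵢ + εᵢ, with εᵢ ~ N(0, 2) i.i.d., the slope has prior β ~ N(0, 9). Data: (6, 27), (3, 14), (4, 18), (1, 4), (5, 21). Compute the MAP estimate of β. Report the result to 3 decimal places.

log p(β | y) = −Σ(yᵢ − βxᵢ)²/(2·2) − β²/(2·9) + const.
Setting the derivative to zero: Σxᵢ(yᵢ − βxᵢ)/2 − β/9 = 0, so β = Σxᵢyᵢ / (Σxᵢ² + σ²/τ²).
Σxᵢyᵢ = 6·27 + 3·14 + 4·18 + 1·4 + 5·21 = 385; Σxᵢ² = 87; σ²/τ² = 2/9.
β̂_MAP = 385 / (87 + 2/9) = 385/(785/9) = 693/157 ≈ 4.414.

β̂_MAP = 4.414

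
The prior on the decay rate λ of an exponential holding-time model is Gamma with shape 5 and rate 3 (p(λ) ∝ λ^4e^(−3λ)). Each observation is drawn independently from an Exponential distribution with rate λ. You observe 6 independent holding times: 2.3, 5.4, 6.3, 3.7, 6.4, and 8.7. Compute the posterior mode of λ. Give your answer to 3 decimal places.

The Exponential(rate=λ) likelihood is ∝ λ^n e^(−λΣtᵢ). Here n = 6 and Σtᵢ = 2.3 + 5.4 + 6.3 + 3.7 + 6.4 + 8.7 = 32.8.
Posterior ∝ λ^4e^(−3λ) · λ^6e^(−32.8λ) = λ^10e^(−35.8λ), i.e. Gamma(11, 35.8).
Mode = (a−1)/b = 10/35.8 ≈ 0.279.

λ̂_MAP = 0.279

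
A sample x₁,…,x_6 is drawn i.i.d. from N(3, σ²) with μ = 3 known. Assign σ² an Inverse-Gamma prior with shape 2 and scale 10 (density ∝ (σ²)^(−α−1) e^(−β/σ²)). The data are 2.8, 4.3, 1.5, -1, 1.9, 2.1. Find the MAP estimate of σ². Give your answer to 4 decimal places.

Sum of squared deviations about the known mean: SS = (2.8−3)² + (4.3−3)² + (1.5−3)² + (-1−3)² + (1.9−3)² + (2.1−3)² = 22.
The Normal likelihood contributes (σ²)^(−n/2) exp(−SS/(2σ²)), so the posterior is Inverse-Gamma(α + n/2, β + SS/2) = Inverse-Gamma(5, 21).
The mode of Inverse-Gamma(a, b) is b/(a+1) = 21/6 ≈ 3.5000.

σ̂²_MAP = 3.5000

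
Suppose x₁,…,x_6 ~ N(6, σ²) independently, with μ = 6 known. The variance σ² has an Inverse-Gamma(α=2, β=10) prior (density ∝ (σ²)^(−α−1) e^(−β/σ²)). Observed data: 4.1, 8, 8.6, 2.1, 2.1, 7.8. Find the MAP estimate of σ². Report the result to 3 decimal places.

σ̂²_MAP = 5.669

Sum of squared deviations about the known mean: SS = (4.1−6)² + (8−6)² + (8.6−6)² + (2.1−6)² + (2.1−6)² + (7.8−6)² = 48.03.
The Normal likelihood contributes (σ²)^(−n/2) exp(−SS/(2σ²)), so the posterior is Inverse-Gamma(α + n/2, β + SS/2) = Inverse-Gamma(5, 34.015).
The mode of Inverse-Gamma(a, b) is b/(a+1) = 34.015/6 ≈ 5.669.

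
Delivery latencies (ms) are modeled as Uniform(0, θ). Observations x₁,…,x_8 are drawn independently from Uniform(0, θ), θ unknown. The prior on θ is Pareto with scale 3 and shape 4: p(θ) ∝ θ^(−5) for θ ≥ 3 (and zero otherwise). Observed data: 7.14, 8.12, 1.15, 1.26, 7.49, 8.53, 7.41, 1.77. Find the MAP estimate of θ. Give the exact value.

The Uniform(0, θ) likelihood is θ^(−n) for θ ≥ max(xᵢ), zero otherwise. Here max(xᵢ) = 8.53.
Posterior ∝ θ^(−5) · θ^(−8) = θ^(−13) on θ ≥ max(3, 8.53) = 8.53.
This density is strictly decreasing in θ, so the posterior mode lies at the lower boundary of the support.

θ̂_MAP = 8.53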